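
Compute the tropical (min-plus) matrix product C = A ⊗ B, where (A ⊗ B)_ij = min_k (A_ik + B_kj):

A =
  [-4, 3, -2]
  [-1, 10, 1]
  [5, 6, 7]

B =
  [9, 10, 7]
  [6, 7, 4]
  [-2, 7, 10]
A ⊗ B =
  [-4, 5, 3]
  [-1, 8, 6]
  [5, 13, 10]

Apply the min-plus product entry-by-entry:
  C[0][0] = min over k of (A[0][0] + B[0][0] = -4 + 9 = 5, A[0][1] + B[1][0] = 3 + 6 = 9, A[0][2] + B[2][0] = -2 + -2 = -4) = -4 (attained at k = 2)
  C[0][1] = min over k of (A[0][0] + B[0][1] = -4 + 10 = 6, A[0][1] + B[1][1] = 3 + 7 = 10, A[0][2] + B[2][1] = -2 + 7 = 5) = 5 (attained at k = 2)
  C[0][2] = min over k of (A[0][0] + B[0][2] = -4 + 7 = 3, A[0][1] + B[1][2] = 3 + 4 = 7, A[0][2] + B[2][2] = -2 + 10 = 8) = 3 (attained at k = 0)
  C[1][0] = min over k of (A[1][0] + B[0][0] = -1 + 9 = 8, A[1][1] + B[1][0] = 10 + 6 = 16, A[1][2] + B[2][0] = 1 + -2 = -1) = -1 (attained at k = 2)
  C[1][1] = min over k of (A[1][0] + B[0][1] = -1 + 10 = 9, A[1][1] + B[1][1] = 10 + 7 = 17, A[1][2] + B[2][1] = 1 + 7 = 8) = 8 (attained at k = 2)
  C[1][2] = min over k of (A[1][0] + B[0][2] = -1 + 7 = 6, A[1][1] + B[1][2] = 10 + 4 = 14, A[1][2] + B[2][2] = 1 + 10 = 11) = 6 (attained at k = 0)
  C[2][0] = min over k of (A[2][0] + B[0][0] = 5 + 9 = 14, A[2][1] + B[1][0] = 6 + 6 = 12, A[2][2] + B[2][0] = 7 + -2 = 5) = 5 (attained at k = 2)
  C[2][1] = min over k of (A[2][0] + B[0][1] = 5 + 10 = 15, A[2][1] + B[1][1] = 6 + 7 = 13, A[2][2] + B[2][1] = 7 + 7 = 14) = 13 (attained at k = 1)
  C[2][2] = min over k of (A[2][0] + B[0][2] = 5 + 7 = 12, A[2][1] + B[1][2] = 6 + 4 = 10, A[2][2] + B[2][2] = 7 + 10 = 17) = 10 (attained at k = 1)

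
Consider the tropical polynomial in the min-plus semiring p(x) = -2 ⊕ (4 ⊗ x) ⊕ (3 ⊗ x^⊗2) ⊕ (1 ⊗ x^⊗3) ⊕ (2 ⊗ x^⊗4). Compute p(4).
p(4) = -2

A tropical monomial a ⊗ x^⊗i evaluates to a + i · x. Evaluating each term at x = 4:
  Term 0 contributes -2 + 0 · 4 = -2
  Term 1 contributes 4 + 1 · 4 = 8
  Term 2 contributes 3 + 2 · 4 = 11
  Term 3 contributes 1 + 3 · 4 = 13
  Term 4 contributes 2 + 4 · 4 = 18
p(4) = ⊕ of these = min[-2, 8, 11, 13, 18] = -2.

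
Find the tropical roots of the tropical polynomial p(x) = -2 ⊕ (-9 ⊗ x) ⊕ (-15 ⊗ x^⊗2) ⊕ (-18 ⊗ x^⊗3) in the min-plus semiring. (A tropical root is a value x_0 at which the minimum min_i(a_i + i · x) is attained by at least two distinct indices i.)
Roots: {3, 6, 7}

Each tropical root is a break point of the lower envelope of the lines y = a_i + i · x (there are 4 lines, with slopes 0, 1, ..., 3). Only the lines that attain the minimum somewhere contribute to roots; other lines are dominated. Here the surviving (envelope) indices are i = 3, i = 2, i = 1, i = 0.
Intersections between consecutive envelope lines give the roots: for adjacent envelope indices i < j the intersection is x = (a_i − a_j) / (j − i). Reading off the sorted break points: {3, 6, 7}.
Verification: at each break x_0, at least two indices attain the minimum of min_i(a_i + i · x_0).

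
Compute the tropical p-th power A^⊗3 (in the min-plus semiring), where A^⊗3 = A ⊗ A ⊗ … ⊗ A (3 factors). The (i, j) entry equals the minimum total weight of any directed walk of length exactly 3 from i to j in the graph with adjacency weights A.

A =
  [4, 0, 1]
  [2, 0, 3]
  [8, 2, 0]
A^⊗3 =
  [2, 0, 1]
  [2, 0, 3]
  [4, 2, 0]

Each entry (A^⊗3)_ij equals the minimum over all length-3 walks i = v_0 → v_1 → … → v_3 = j of Σ_t A[v_t][v_{t+1}]. For example, for (i, j) = (0, 2) we minimise over 9 possible intermediate vertex sequences; the minimum is 1, attained along the walk 0 → 2 → 2 → 2.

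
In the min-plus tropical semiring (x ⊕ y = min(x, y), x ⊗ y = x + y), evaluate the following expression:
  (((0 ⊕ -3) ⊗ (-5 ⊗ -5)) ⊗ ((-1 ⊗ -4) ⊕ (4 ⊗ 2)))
(((0 ⊕ -3) ⊗ (-5 ⊗ -5)) ⊗ ((-1 ⊗ -4) ⊕ (4 ⊗ 2))) = -18

Expand innermost to outermost. Recall ⊕ takes the minimum of its arguments and ⊗ takes their sum. Working out the expression (((0 ⊕ -3) ⊗ (-5 ⊗ -5)) ⊗ ((-1 ⊗ -4) ⊕ (4 ⊗ 2))) gives -18.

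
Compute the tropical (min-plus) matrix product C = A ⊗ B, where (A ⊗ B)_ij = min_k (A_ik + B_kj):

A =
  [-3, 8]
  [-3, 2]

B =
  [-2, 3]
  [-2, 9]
A ⊗ B =
  [-5, 0]
  [-5, 0]

Apply the min-plus product entry-by-entry:
  C[0][0] = min over k of (A[0][0] + B[0][0] = -3 + -2 = -5, A[0][1] + B[1][0] = 8 + -2 = 6) = -5 (attained at k = 0)
  C[0][1] = min over k of (A[0][0] + B[0][1] = -3 + 3 = 0, A[0][1] + B[1][1] = 8 + 9 = 17) = 0 (attained at k = 0)
  C[1][0] = min over k of (A[1][0] + B[0][0] = -3 + -2 = -5, A[1][1] + B[1][0] = 2 + -2 = 0) = -5 (attained at k = 0)
  C[1][1] = min over k of (A[1][0] + B[0][1] = -3 + 3 = 0, A[1][1] + B[1][1] = 2 + 9 = 11) = 0 (attained at k = 0)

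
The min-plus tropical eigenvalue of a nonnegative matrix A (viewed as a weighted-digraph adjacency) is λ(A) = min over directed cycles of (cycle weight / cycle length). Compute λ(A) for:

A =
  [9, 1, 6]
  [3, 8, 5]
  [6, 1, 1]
λ(A) = 1

Enumerate directed cycles and compute their means (weight / length). Sample:
  cycle 0 → 0: weight = 9, length = 1, mean = 9/1 ≈ 9.000
  cycle 1 → 1: weight = 8, length = 1, mean = 8/1 ≈ 8.000
  cycle 2 → 2: weight = 1, length = 1, mean = 1/1 ≈ 1.000
  cycle 0 → 1 → 0: weight = 4, length = 2, mean = 4/2 ≈ 2.000
  cycle 0 → 2 → 0: weight = 12, length = 2, mean = 12/2 ≈ 6.000
  cycle 1 → 0 → 1: weight = 4, length = 2, mean = 4/2 ≈ 2.000
Minimum mean = 1.000, attained e.g. along the cycle 2 → 2 with weight 1 and length 1. So λ(A) = 1/1 = 1.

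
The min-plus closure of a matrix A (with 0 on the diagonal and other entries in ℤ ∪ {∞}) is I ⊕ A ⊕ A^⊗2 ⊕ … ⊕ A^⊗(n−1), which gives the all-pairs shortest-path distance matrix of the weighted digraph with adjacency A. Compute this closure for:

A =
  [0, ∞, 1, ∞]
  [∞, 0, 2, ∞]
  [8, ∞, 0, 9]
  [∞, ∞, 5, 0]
Closure =
  [0, ∞, 1, 10]
  [10, 0, 2, 11]
  [8, ∞, 0, 9]
  [13, ∞, 5, 0]

This is the Floyd-Warshall all-pairs shortest-path computation. For each intermediate vertex k = 0, 1, …, 3, update dist[i][j] ← min(dist[i][j], dist[i][k] + dist[k][j]). The final matrix gives, for each (i, j), the minimum total weight of any directed path from i to j (possibly empty when i = j).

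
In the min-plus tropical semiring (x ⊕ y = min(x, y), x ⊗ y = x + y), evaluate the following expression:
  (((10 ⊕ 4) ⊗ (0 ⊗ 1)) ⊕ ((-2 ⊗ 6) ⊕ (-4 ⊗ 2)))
(((10 ⊕ 4) ⊗ (0 ⊗ 1)) ⊕ ((-2 ⊗ 6) ⊕ (-4 ⊗ 2))) = -2

Expand innermost to outermost. Recall ⊕ takes the minimum of its arguments and ⊗ takes their sum. Working out the expression (((10 ⊕ 4) ⊗ (0 ⊗ 1)) ⊕ ((-2 ⊗ 6) ⊕ (-4 ⊗ 2))) gives -2.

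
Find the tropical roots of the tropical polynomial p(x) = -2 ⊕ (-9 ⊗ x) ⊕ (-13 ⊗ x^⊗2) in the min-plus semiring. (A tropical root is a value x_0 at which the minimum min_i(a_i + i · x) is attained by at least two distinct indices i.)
Roots: {4, 7}

Each tropical root is a break point of the lower envelope of the lines y = a_i + i · x (there are 3 lines, with slopes 0, 1, ..., 2). Only the lines that attain the minimum somewhere contribute to roots; other lines are dominated. Here the surviving (envelope) indices are i = 2, i = 1, i = 0.
Intersections between consecutive envelope lines give the roots: for adjacent envelope indices i < j the intersection is x = (a_i − a_j) / (j − i). Reading off the sorted break points: {4, 7}.
Verification: at each break x_0, at least two indices attain the minimum of min_i(a_i + i · x_0).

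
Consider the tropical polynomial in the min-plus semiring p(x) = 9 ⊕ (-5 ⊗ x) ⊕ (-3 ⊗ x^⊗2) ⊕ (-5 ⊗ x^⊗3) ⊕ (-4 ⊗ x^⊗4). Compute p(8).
p(8) = 3

A tropical monomial a ⊗ x^⊗i evaluates to a + i · x. Evaluating each term at x = 8:
  Term 0 contributes 9 + 0 · 8 = 9
  Term 1 contributes -5 + 1 · 8 = 3
  Term 2 contributes -3 + 2 · 8 = 13
  Term 3 contributes -5 + 3 · 8 = 19
  Term 4 contributes -4 + 4 · 8 = 28
p(8) = ⊕ of these = min[9, 3, 13, 19, 28] = 3.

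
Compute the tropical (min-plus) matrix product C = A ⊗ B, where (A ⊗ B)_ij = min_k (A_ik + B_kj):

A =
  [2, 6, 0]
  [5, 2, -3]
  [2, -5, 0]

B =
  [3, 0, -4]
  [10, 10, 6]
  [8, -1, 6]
A ⊗ B =
  [5, -1, -2]
  [5, -4, 1]
  [5, -1, -2]

Apply the min-plus product entry-by-entry:
  C[0][0] = min over k of (A[0][0] + B[0][0] = 2 + 3 = 5, A[0][1] + B[1][0] = 6 + 10 = 16, A[0][2] + B[2][0] = 0 + 8 = 8) = 5 (attained at k = 0)
  C[0][1] = min over k of (A[0][0] + B[0][1] = 2 + 0 = 2, A[0][1] + B[1][1] = 6 + 10 = 16, A[0][2] + B[2][1] = 0 + -1 = -1) = -1 (attained at k = 2)
  C[0][2] = min over k of (A[0][0] + B[0][2] = 2 + -4 = -2, A[0][1] + B[1][2] = 6 + 6 = 12, A[0][2] + B[2][2] = 0 + 6 = 6) = -2 (attained at k = 0)
  C[1][0] = min over k of (A[1][0] + B[0][0] = 5 + 3 = 8, A[1][1] + B[1][0] = 2 + 10 = 12, A[1][2] + B[2][0] = -3 + 8 = 5) = 5 (attained at k = 2)
  C[1][1] = min over k of (A[1][0] + B[0][1] = 5 + 0 = 5, A[1][1] + B[1][1] = 2 + 10 = 12, A[1][2] + B[2][1] = -3 + -1 = -4) = -4 (attained at k = 2)
  C[1][2] = min over k of (A[1][0] + B[0][2] = 5 + -4 = 1, A[1][1] + B[1][2] = 2 + 6 = 8, A[1][2] + B[2][2] = -3 + 6 = 3) = 1 (attained at k = 0)
  C[2][0] = min over k of (A[2][0] + B[0][0] = 2 + 3 = 5, A[2][1] + B[1][0] = -5 + 10 = 5, A[2][2] + B[2][0] = 0 + 8 = 8) = 5 (attained at k = 0)
  C[2][1] = min over k of (A[2][0] + B[0][1] = 2 + 0 = 2, A[2][1] + B[1][1] = -5 + 10 = 5, A[2][2] + B[2][1] = 0 + -1 = -1) = -1 (attained at k = 2)
  C[2][2] = min over k of (A[2][0] + B[0][2] = 2 + -4 = -2, A[2][1] + B[1][2] = -5 + 6 = 1, A[2][2] + B[2][2] = 0 + 6 = 6) = -2 (attained at k = 0)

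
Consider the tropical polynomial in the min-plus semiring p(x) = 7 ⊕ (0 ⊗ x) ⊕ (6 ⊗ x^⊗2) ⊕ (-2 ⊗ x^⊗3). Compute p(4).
p(4) = 4

A tropical monomial a ⊗ x^⊗i evaluates to a + i · x. Evaluating each term at x = 4:
  Term 0 contributes 7 + 0 · 4 = 7
  Term 1 contributes 0 + 1 · 4 = 4
  Term 2 contributes 6 + 2 · 4 = 14
  Term 3 contributes -2 + 3 · 4 = 10
p(4) = ⊕ of these = min[7, 4, 14, 10] = 4.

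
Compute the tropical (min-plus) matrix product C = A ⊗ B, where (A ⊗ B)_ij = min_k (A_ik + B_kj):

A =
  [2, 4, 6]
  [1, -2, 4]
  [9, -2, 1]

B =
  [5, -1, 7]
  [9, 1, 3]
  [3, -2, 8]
A ⊗ B =
  [7, 1, 7]
  [6, -1, 1]
  [4, -1, 1]

Apply the min-plus product entry-by-entry:
  C[0][0] = min over k of (A[0][0] + B[0][0] = 2 + 5 = 7, A[0][1] + B[1][0] = 4 + 9 = 13, A[0][2] + B[2][0] = 6 + 3 = 9) = 7 (attained at k = 0)
  C[0][1] = min over k of (A[0][0] + B[0][1] = 2 + -1 = 1, A[0][1] + B[1][1] = 4 + 1 = 5, A[0][2] + B[2][1] = 6 + -2 = 4) = 1 (attained at k = 0)
  C[0][2] = min over k of (A[0][0] + B[0][2] = 2 + 7 = 9, A[0][1] + B[1][2] = 4 + 3 = 7, A[0][2] + B[2][2] = 6 + 8 = 14) = 7 (attained at k = 1)
  C[1][0] = min over k of (A[1][0] + B[0][0] = 1 + 5 = 6, A[1][1] + B[1][0] = -2 + 9 = 7, A[1][2] + B[2][0] = 4 + 3 = 7) = 6 (attained at k = 0)
  C[1][1] = min over k of (A[1][0] + B[0][1] = 1 + -1 = 0, A[1][1] + B[1][1] = -2 + 1 = -1, A[1][2] + B[2][1] = 4 + -2 = 2) = -1 (attained at k = 1)
  C[1][2] = min over k of (A[1][0] + B[0][2] = 1 + 7 = 8, A[1][1] + B[1][2] = -2 + 3 = 1, A[1][2] + B[2][2] = 4 + 8 = 12) = 1 (attained at k = 1)
  C[2][0] = min over k of (A[2][0] + B[0][0] = 9 + 5 = 14, A[2][1] + B[1][0] = -2 + 9 = 7, A[2][2] + B[2][0] = 1 + 3 = 4) = 4 (attained at k = 2)
  C[2][1] = min over k of (A[2][0] + B[0][1] = 9 + -1 = 8, A[2][1] + B[1][1] = -2 + 1 = -1, A[2][2] + B[2][1] = 1 + -2 = -1) = -1 (attained at k = 1)
  C[2][2] = min over k of (A[2][0] + B[0][2] = 9 + 7 = 16, A[2][1] + B[1][2] = -2 + 3 = 1, A[2][2] + B[2][2] = 1 + 8 = 9) = 1 (attained at k = 1)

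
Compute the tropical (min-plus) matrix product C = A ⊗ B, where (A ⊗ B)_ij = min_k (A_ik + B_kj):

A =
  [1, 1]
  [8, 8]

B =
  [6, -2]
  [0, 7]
A ⊗ B =
  [1, -1]
  [8, 6]

Apply the min-plus product entry-by-entry:
  C[0][0] = min over k of (A[0][0] + B[0][0] = 1 + 6 = 7, A[0][1] + B[1][0] = 1 + 0 = 1) = 1 (attained at k = 1)
  C[0][1] = min over k of (A[0][0] + B[0][1] = 1 + -2 = -1, A[0][1] + B[1][1] = 1 + 7 = 8) = -1 (attained at k = 0)
  C[1][0] = min over k of (A[1][0] + B[0][0] = 8 + 6 = 14, A[1][1] + B[1][0] = 8 + 0 = 8) = 8 (attained at k = 1)
  C[1][1] = min over k of (A[1][0] + B[0][1] = 8 + -2 = 6, A[1][1] + B[1][1] = 8 + 7 = 15) = 6 (attained at k = 0)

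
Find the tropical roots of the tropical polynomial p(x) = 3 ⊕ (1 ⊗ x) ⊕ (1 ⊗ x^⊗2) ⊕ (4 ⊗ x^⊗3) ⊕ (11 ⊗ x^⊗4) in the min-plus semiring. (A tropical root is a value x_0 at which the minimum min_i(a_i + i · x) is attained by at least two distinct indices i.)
Roots: {-7, -3, 0, 2}

Each tropical root is a break point of the lower envelope of the lines y = a_i + i · x (there are 5 lines, with slopes 0, 1, ..., 4). Only the lines that attain the minimum somewhere contribute to roots; other lines are dominated. Here the surviving (envelope) indices are i = 4, i = 3, i = 2, i = 1, i = 0.
Intersections between consecutive envelope lines give the roots: for adjacent envelope indices i < j the intersection is x = (a_i − a_j) / (j − i). Reading off the sorted break points: {-7, -3, 0, 2}.
Verification: at each break x_0, at least two indices attain the minimum of min_i(a_i + i · x_0).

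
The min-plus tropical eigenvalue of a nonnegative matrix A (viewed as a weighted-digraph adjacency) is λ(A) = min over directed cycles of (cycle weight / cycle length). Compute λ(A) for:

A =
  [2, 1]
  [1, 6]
λ(A) = 1

Enumerate directed cycles and compute their means (weight / length). Sample:
  cycle 0 → 0: weight = 2, length = 1, mean = 2/1 ≈ 2.000
  cycle 1 → 1: weight = 6, length = 1, mean = 6/1 ≈ 6.000
  cycle 0 → 1 → 0: weight = 2, length = 2, mean = 2/2 ≈ 1.000
  cycle 1 → 0 → 1: weight = 2, length = 2, mean = 2/2 ≈ 1.000
Minimum mean = 1.000, attained e.g. along the cycle 0 → 1 → 0 with weight 2 and length 2. So λ(A) = 2/2 = 1.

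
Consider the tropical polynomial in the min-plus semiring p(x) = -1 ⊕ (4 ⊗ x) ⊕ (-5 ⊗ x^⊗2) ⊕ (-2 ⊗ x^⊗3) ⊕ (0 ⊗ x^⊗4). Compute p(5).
p(5) = -1

A tropical monomial a ⊗ x^⊗i evaluates to a + i · x. Evaluating each term at x = 5:
  Term 0 contributes -1 + 0 · 5 = -1
  Term 1 contributes 4 + 1 · 5 = 9
  Term 2 contributes -5 + 2 · 5 = 5
  Term 3 contributes -2 + 3 · 5 = 13
  Term 4 contributes 0 + 4 · 5 = 20
p(5) = ⊕ of these = min[-1, 9, 5, 13, 20] = -1.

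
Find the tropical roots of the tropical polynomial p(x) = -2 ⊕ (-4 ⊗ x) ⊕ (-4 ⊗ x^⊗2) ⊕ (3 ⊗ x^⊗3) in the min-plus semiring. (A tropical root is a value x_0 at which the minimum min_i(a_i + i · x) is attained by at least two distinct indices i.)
Roots: {-7, 0, 2}

Each tropical root is a break point of the lower envelope of the lines y = a_i + i · x (there are 4 lines, with slopes 0, 1, ..., 3). Only the lines that attain the minimum somewhere contribute to roots; other lines are dominated. Here the surviving (envelope) indices are i = 3, i = 2, i = 1, i = 0.
Intersections between consecutive envelope lines give the roots: for adjacent envelope indices i < j the intersection is x = (a_i − a_j) / (j − i). Reading off the sorted break points: {-7, 0, 2}.
Verification: at each break x_0, at least two indices attain the minimum of min_i(a_i + i · x_0).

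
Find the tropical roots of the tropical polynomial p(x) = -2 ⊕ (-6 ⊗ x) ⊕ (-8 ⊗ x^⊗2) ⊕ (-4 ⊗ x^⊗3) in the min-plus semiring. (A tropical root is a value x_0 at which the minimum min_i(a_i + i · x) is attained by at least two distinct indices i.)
Roots: {-4, 2, 4}

Each tropical root is a break point of the lower envelope of the lines y = a_i + i · x (there are 4 lines, with slopes 0, 1, ..., 3). Only the lines that attain the minimum somewhere contribute to roots; other lines are dominated. Here the surviving (envelope) indices are i = 3, i = 2, i = 1, i = 0.
Intersections between consecutive envelope lines give the roots: for adjacent envelope indices i < j the intersection is x = (a_i − a_j) / (j − i). Reading off the sorted break points: {-4, 2, 4}.
Verification: at each break x_0, at least two indices attain the minimum of min_i(a_i + i · x_0).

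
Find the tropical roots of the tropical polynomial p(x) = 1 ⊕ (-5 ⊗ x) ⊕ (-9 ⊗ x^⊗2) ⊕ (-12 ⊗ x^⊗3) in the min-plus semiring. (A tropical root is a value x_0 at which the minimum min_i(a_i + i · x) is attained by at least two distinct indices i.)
Roots: {3, 4, 6}

Each tropical root is a break point of the lower envelope of the lines y = a_i + i · x (there are 4 lines, with slopes 0, 1, ..., 3). Only the lines that attain the minimum somewhere contribute to roots; other lines are dominated. Here the surviving (envelope) indices are i = 3, i = 2, i = 1, i = 0.
Intersections between consecutive envelope lines give the roots: for adjacent envelope indices i < j the intersection is x = (a_i − a_j) / (j − i). Reading off the sorted break points: {3, 4, 6}.
Verification: at each break x_0, at least two indices attain the minimum of min_i(a_i + i · x_0).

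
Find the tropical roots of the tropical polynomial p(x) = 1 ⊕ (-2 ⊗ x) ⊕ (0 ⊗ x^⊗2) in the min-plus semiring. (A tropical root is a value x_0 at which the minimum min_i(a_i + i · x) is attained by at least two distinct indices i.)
Roots: {-2, 3}

Each tropical root is a break point of the lower envelope of the lines y = a_i + i · x (there are 3 lines, with slopes 0, 1, ..., 2). Only the lines that attain the minimum somewhere contribute to roots; other lines are dominated. Here the surviving (envelope) indices are i = 2, i = 1, i = 0.
Intersections between consecutive envelope lines give the roots: for adjacent envelope indices i < j the intersection is x = (a_i − a_j) / (j − i). Reading off the sorted break points: {-2, 3}.
Verification: at each break x_0, at least two indices attain the minimum of min_i(a_i + i · x_0).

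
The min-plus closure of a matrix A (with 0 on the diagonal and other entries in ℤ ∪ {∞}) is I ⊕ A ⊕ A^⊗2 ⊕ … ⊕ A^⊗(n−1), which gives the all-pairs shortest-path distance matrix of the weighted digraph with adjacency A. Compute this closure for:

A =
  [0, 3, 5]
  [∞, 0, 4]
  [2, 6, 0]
Closure =
  [0, 3, 5]
  [6, 0, 4]
  [2, 5, 0]

This is the Floyd-Warshall all-pairs shortest-path computation. For each intermediate vertex k = 0, 1, …, 2, update dist[i][j] ← min(dist[i][j], dist[i][k] + dist[k][j]). The final matrix gives, for each (i, j), the minimum total weight of any directed path from i to j (possibly empty when i = j).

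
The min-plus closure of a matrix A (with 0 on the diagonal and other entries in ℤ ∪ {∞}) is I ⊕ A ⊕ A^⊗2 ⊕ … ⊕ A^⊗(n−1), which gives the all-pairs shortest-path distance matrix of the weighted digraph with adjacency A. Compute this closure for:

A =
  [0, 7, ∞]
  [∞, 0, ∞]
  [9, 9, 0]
Closure =
  [0, 7, ∞]
  [∞, 0, ∞]
  [9, 9, 0]

This is the Floyd-Warshall all-pairs shortest-path computation. For each intermediate vertex k = 0, 1, …, 2, update dist[i][j] ← min(dist[i][j], dist[i][k] + dist[k][j]). The final matrix gives, for each (i, j), the minimum total weight of any directed path from i to j (possibly empty when i = j).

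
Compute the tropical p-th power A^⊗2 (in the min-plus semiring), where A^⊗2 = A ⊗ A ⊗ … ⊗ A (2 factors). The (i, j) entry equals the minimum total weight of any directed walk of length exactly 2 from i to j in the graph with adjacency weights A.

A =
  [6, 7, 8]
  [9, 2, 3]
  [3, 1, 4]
A^⊗2 =
  [11, 9, 10]
  [6, 4, 5]
  [7, 3, 4]

Each entry (A^⊗2)_ij equals the minimum over all length-2 walks i = v_0 → v_1 → … → v_2 = j of Σ_t A[v_t][v_{t+1}]. For example, for (i, j) = (0, 2) we minimise over 3 possible intermediate vertex sequences; the minimum is 10, attained along the walk 0 → 1 → 2.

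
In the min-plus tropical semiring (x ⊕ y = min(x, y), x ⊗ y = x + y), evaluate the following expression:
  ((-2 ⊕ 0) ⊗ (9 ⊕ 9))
((-2 ⊕ 0) ⊗ (9 ⊕ 9)) = 7

Expand innermost to outermost. Recall ⊕ takes the minimum of its arguments and ⊗ takes their sum. Working out the expression ((-2 ⊕ 0) ⊗ (9 ⊕ 9)) gives 7.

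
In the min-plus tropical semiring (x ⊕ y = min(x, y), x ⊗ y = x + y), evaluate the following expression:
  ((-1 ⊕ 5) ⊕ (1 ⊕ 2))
((-1 ⊕ 5) ⊕ (1 ⊕ 2)) = -1

Expand innermost to outermost. Recall ⊕ takes the minimum of its arguments and ⊗ takes their sum. Working out the expression ((-1 ⊕ 5) ⊕ (1 ⊕ 2)) gives -1.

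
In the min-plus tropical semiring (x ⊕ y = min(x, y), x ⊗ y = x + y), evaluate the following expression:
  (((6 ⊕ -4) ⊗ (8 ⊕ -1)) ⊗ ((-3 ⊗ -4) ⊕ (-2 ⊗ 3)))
(((6 ⊕ -4) ⊗ (8 ⊕ -1)) ⊗ ((-3 ⊗ -4) ⊕ (-2 ⊗ 3))) = -12

Expand innermost to outermost. Recall ⊕ takes the minimum of its arguments and ⊗ takes their sum. Working out the expression (((6 ⊕ -4) ⊗ (8 ⊕ -1)) ⊗ ((-3 ⊗ -4) ⊕ (-2 ⊗ 3))) gives -12.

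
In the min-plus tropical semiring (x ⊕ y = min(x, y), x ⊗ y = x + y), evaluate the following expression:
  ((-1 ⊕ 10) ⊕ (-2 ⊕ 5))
((-1 ⊕ 10) ⊕ (-2 ⊕ 5)) = -2

Expand innermost to outermost. Recall ⊕ takes the minimum of its arguments and ⊗ takes their sum. Working out the expression ((-1 ⊕ 10) ⊕ (-2 ⊕ 5)) gives -2.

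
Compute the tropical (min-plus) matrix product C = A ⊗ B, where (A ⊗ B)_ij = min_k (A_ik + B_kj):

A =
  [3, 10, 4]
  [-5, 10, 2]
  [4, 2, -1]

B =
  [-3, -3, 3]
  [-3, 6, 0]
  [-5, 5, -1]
A ⊗ B =
  [-1, 0, 3]
  [-8, -8, -2]
  [-6, 1, -2]

Apply the min-plus product entry-by-entry:
  C[0][0] = min over k of (A[0][0] + B[0][0] = 3 + -3 = 0, A[0][1] + B[1][0] = 10 + -3 = 7, A[0][2] + B[2][0] = 4 + -5 = -1) = -1 (attained at k = 2)
  C[0][1] = min over k of (A[0][0] + B[0][1] = 3 + -3 = 0, A[0][1] + B[1][1] = 10 + 6 = 16, A[0][2] + B[2][1] = 4 + 5 = 9) = 0 (attained at k = 0)
  C[0][2] = min over k of (A[0][0] + B[0][2] = 3 + 3 = 6, A[0][1] + B[1][2] = 10 + 0 = 10, A[0][2] + B[2][2] = 4 + -1 = 3) = 3 (attained at k = 2)
  C[1][0] = min over k of (A[1][0] + B[0][0] = -5 + -3 = -8, A[1][1] + B[1][0] = 10 + -3 = 7, A[1][2] + B[2][0] = 2 + -5 = -3) = -8 (attained at k = 0)
  C[1][1] = min over k of (A[1][0] + B[0][1] = -5 + -3 = -8, A[1][1] + B[1][1] = 10 + 6 = 16, A[1][2] + B[2][1] = 2 + 5 = 7) = -8 (attained at k = 0)
  C[1][2] = min over k of (A[1][0] + B[0][2] = -5 + 3 = -2, A[1][1] + B[1][2] = 10 + 0 = 10, A[1][2] + B[2][2] = 2 + -1 = 1) = -2 (attained at k = 0)
  C[2][0] = min over k of (A[2][0] + B[0][0] = 4 + -3 = 1, A[2][1] + B[1][0] = 2 + -3 = -1, A[2][2] + B[2][0] = -1 + -5 = -6) = -6 (attained at k = 2)
  C[2][1] = min over k of (A[2][0] + B[0][1] = 4 + -3 = 1, A[2][1] + B[1][1] = 2 + 6 = 8, A[2][2] + B[2][1] = -1 + 5 = 4) = 1 (attained at k = 0)
  C[2][2] = min over k of (A[2][0] + B[0][2] = 4 + 3 = 7, A[2][1] + B[1][2] = 2 + 0 = 2, A[2][2] + B[2][2] = -1 + -1 = -2) = -2 (attained at k = 2)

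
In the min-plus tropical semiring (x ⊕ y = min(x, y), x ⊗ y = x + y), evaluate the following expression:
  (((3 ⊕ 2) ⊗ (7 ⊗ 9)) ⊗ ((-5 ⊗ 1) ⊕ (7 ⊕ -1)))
(((3 ⊕ 2) ⊗ (7 ⊗ 9)) ⊗ ((-5 ⊗ 1) ⊕ (7 ⊕ -1))) = 14

Expand innermost to outermost. Recall ⊕ takes the minimum of its arguments and ⊗ takes their sum. Working out the expression (((3 ⊕ 2) ⊗ (7 ⊗ 9)) ⊗ ((-5 ⊗ 1) ⊕ (7 ⊕ -1))) gives 14.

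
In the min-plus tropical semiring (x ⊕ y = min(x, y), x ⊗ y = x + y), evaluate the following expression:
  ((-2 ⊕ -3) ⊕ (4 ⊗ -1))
((-2 ⊕ -3) ⊕ (4 ⊗ -1)) = -3

Expand innermost to outermost. Recall ⊕ takes the minimum of its arguments and ⊗ takes their sum. Working out the expression ((-2 ⊕ -3) ⊕ (4 ⊗ -1)) gives -3.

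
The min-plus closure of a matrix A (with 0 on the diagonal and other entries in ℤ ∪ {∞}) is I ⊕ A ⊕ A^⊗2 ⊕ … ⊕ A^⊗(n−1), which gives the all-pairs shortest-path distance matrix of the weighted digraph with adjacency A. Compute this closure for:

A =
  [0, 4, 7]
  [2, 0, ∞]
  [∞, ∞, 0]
Closure =
  [0, 4, 7]
  [2, 0, 9]
  [∞, ∞, 0]

This is the Floyd-Warshall all-pairs shortest-path computation. For each intermediate vertex k = 0, 1, …, 2, update dist[i][j] ← min(dist[i][j], dist[i][k] + dist[k][j]). The final matrix gives, for each (i, j), the minimum total weight of any directed path from i to j (possibly empty when i = j).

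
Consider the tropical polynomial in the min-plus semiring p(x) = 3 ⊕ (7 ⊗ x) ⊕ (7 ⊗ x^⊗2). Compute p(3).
p(3) = 3

A tropical monomial a ⊗ x^⊗i evaluates to a + i · x. Evaluating each term at x = 3:
  Term 0 contributes 3 + 0 · 3 = 3
  Term 1 contributes 7 + 1 · 3 = 10
  Term 2 contributes 7 + 2 · 3 = 13
p(3) = ⊕ of these = min[3, 10, 13] = 3.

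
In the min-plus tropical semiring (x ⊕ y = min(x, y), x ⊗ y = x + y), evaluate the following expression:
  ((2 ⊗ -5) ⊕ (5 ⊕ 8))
((2 ⊗ -5) ⊕ (5 ⊕ 8)) = -3

Expand innermost to outermost. Recall ⊕ takes the minimum of its arguments and ⊗ takes their sum. Working out the expression ((2 ⊗ -5) ⊕ (5 ⊕ 8)) gives -3.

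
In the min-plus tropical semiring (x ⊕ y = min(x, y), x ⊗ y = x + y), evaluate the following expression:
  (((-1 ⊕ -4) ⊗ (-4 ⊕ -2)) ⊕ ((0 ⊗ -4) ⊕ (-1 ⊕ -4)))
(((-1 ⊕ -4) ⊗ (-4 ⊕ -2)) ⊕ ((0 ⊗ -4) ⊕ (-1 ⊕ -4))) = -8

Expand innermost to outermost. Recall ⊕ takes the minimum of its arguments and ⊗ takes their sum. Working out the expression (((-1 ⊕ -4) ⊗ (-4 ⊕ -2)) ⊕ ((0 ⊗ -4) ⊕ (-1 ⊕ -4))) gives -8.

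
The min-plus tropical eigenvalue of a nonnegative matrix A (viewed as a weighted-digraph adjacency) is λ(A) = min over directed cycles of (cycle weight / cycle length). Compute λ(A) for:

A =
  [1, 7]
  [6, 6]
λ(A) = 1

Enumerate directed cycles and compute their means (weight / length). Sample:
  cycle 0 → 0: weight = 1, length = 1, mean = 1/1 ≈ 1.000
  cycle 1 → 1: weight = 6, length = 1, mean = 6/1 ≈ 6.000
  cycle 0 → 1 → 0: weight = 13, length = 2, mean = 13/2 ≈ 6.500
  cycle 1 → 0 → 1: weight = 13, length = 2, mean = 13/2 ≈ 6.500
Minimum mean = 1.000, attained e.g. along the cycle 0 → 0 with weight 1 and length 1. So λ(A) = 1/1 = 1.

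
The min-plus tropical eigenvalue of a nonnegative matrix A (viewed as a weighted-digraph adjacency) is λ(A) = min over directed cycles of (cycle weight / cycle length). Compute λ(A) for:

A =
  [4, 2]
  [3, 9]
λ(A) = 5/2

Enumerate directed cycles and compute their means (weight / length). Sample:
  cycle 0 → 0: weight = 4, length = 1, mean = 4/1 ≈ 4.000
  cycle 1 → 1: weight = 9, length = 1, mean = 9/1 ≈ 9.000
  cycle 0 → 1 → 0: weight = 5, length = 2, mean = 5/2 ≈ 2.500
  cycle 1 → 0 → 1: weight = 5, length = 2, mean = 5/2 ≈ 2.500
Minimum mean = 2.500, attained e.g. along the cycle 0 → 1 → 0 with weight 5 and length 2. So λ(A) = 5/2 = 5/2.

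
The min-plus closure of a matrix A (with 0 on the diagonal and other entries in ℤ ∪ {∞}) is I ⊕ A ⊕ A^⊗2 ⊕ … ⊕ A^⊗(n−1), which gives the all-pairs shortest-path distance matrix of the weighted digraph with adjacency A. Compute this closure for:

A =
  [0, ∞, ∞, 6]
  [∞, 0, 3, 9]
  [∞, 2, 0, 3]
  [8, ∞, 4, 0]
Closure =
  [0, 12, 10, 6]
  [14, 0, 3, 6]
  [11, 2, 0, 3]
  [8, 6, 4, 0]

This is the Floyd-Warshall all-pairs shortest-path computation. For each intermediate vertex k = 0, 1, …, 3, update dist[i][j] ← min(dist[i][j], dist[i][k] + dist[k][j]). The final matrix gives, for each (i, j), the minimum total weight of any directed path from i to j (possibly empty when i = j).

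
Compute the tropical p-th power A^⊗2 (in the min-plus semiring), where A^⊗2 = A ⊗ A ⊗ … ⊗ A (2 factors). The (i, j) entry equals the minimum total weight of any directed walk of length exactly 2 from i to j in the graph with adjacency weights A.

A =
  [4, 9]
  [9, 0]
A^⊗2 =
  [8, 9]
  [9, 0]

Each entry (A^⊗2)_ij equals the minimum over all length-2 walks i = v_0 → v_1 → … → v_2 = j of Σ_t A[v_t][v_{t+1}]. For example, for (i, j) = (0, 1) we minimise over 2 possible intermediate vertex sequences; the minimum is 9, attained along the walk 0 → 1 → 1.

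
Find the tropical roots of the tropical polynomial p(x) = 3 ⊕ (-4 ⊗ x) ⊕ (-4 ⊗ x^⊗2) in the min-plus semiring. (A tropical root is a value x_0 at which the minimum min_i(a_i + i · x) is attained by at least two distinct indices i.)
Roots: {0, 7}

Each tropical root is a break point of the lower envelope of the lines y = a_i + i · x (there are 3 lines, with slopes 0, 1, ..., 2). Only the lines that attain the minimum somewhere contribute to roots; other lines are dominated. Here the surviving (envelope) indices are i = 2, i = 1, i = 0.
Intersections between consecutive envelope lines give the roots: for adjacent envelope indices i < j the intersection is x = (a_i − a_j) / (j − i). Reading off the sorted break points: {0, 7}.
Verification: at each break x_0, at least two indices attain the minimum of min_i(a_i + i · x_0).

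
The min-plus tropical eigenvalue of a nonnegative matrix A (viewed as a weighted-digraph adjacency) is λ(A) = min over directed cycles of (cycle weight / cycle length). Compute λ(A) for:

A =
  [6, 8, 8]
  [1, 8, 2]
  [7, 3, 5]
λ(A) = 5/2

Enumerate directed cycles and compute their means (weight / length). Sample:
  cycle 0 → 0: weight = 6, length = 1, mean = 6/1 ≈ 6.000
  cycle 1 → 1: weight = 8, length = 1, mean = 8/1 ≈ 8.000
  cycle 2 → 2: weight = 5, length = 1, mean = 5/1 ≈ 5.000
  cycle 0 → 1 → 0: weight = 9, length = 2, mean = 9/2 ≈ 4.500
  cycle 0 → 2 → 0: weight = 15, length = 2, mean = 15/2 ≈ 7.500
  cycle 1 → 0 → 1: weight = 9, length = 2, mean = 9/2 ≈ 4.500
Minimum mean = 2.500, attained e.g. along the cycle 1 → 2 → 1 with weight 5 and length 2. So λ(A) = 5/2 = 5/2.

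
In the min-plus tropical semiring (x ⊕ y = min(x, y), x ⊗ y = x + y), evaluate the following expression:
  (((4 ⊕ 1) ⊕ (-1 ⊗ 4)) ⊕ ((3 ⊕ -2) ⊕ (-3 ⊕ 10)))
(((4 ⊕ 1) ⊕ (-1 ⊗ 4)) ⊕ ((3 ⊕ -2) ⊕ (-3 ⊕ 10))) = -3

Expand innermost to outermost. Recall ⊕ takes the minimum of its arguments and ⊗ takes their sum. Working out the expression (((4 ⊕ 1) ⊕ (-1 ⊗ 4)) ⊕ ((3 ⊕ -2) ⊕ (-3 ⊕ 10))) gives -3.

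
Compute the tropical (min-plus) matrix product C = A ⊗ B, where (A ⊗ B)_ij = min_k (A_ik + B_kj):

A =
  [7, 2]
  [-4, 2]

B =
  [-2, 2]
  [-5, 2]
A ⊗ B =
  [-3, 4]
  [-6, -2]

Apply the min-plus product entry-by-entry:
  C[0][0] = min over k of (A[0][0] + B[0][0] = 7 + -2 = 5, A[0][1] + B[1][0] = 2 + -5 = -3) = -3 (attained at k = 1)
  C[0][1] = min over k of (A[0][0] + B[0][1] = 7 + 2 = 9, A[0][1] + B[1][1] = 2 + 2 = 4) = 4 (attained at k = 1)
  C[1][0] = min over k of (A[1][0] + B[0][0] = -4 + -2 = -6, A[1][1] + B[1][0] = 2 + -5 = -3) = -6 (attained at k = 0)
  C[1][1] = min over k of (A[1][0] + B[0][1] = -4 + 2 = -2, A[1][1] + B[1][1] = 2 + 2 = 4) = -2 (attained at k = 0)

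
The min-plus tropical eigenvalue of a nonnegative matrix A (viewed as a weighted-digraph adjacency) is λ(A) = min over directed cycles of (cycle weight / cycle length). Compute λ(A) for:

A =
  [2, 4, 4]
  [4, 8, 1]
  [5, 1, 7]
λ(A) = 1

Enumerate directed cycles and compute their means (weight / length). Sample:
  cycle 0 → 0: weight = 2, length = 1, mean = 2/1 ≈ 2.000
  cycle 1 → 1: weight = 8, length = 1, mean = 8/1 ≈ 8.000
  cycle 2 → 2: weight = 7, length = 1, mean = 7/1 ≈ 7.000
  cycle 0 → 1 → 0: weight = 8, length = 2, mean = 8/2 ≈ 4.000
  cycle 0 → 2 → 0: weight = 9, length = 2, mean = 9/2 ≈ 4.500
  cycle 1 → 0 → 1: weight = 8, length = 2, mean = 8/2 ≈ 4.000
Minimum mean = 1.000, attained e.g. along the cycle 1 → 2 → 1 with weight 2 and length 2. So λ(A) = 2/2 = 1.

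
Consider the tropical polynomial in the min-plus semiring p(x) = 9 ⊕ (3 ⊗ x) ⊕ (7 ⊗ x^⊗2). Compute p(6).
p(6) = 9

A tropical monomial a ⊗ x^⊗i evaluates to a + i · x. Evaluating each term at x = 6:
  Term 0 contributes 9 + 0 · 6 = 9
  Term 1 contributes 3 + 1 · 6 = 9
  Term 2 contributes 7 + 2 · 6 = 19
p(6) = ⊕ of these = min[9, 9, 19] = 9.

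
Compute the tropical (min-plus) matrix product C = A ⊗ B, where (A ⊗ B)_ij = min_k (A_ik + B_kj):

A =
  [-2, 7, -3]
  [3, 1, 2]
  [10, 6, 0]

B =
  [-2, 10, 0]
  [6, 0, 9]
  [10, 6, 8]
A ⊗ B =
  [-4, 3, -2]
  [1, 1, 3]
  [8, 6, 8]

Apply the min-plus product entry-by-entry:
  C[0][0] = min over k of (A[0][0] + B[0][0] = -2 + -2 = -4, A[0][1] + B[1][0] = 7 + 6 = 13, A[0][2] + B[2][0] = -3 + 10 = 7) = -4 (attained at k = 0)
  C[0][1] = min over k of (A[0][0] + B[0][1] = -2 + 10 = 8, A[0][1] + B[1][1] = 7 + 0 = 7, A[0][2] + B[2][1] = -3 + 6 = 3) = 3 (attained at k = 2)
  C[0][2] = min over k of (A[0][0] + B[0][2] = -2 + 0 = -2, A[0][1] + B[1][2] = 7 + 9 = 16, A[0][2] + B[2][2] = -3 + 8 = 5) = -2 (attained at k = 0)
  C[1][0] = min over k of (A[1][0] + B[0][0] = 3 + -2 = 1, A[1][1] + B[1][0] = 1 + 6 = 7, A[1][2] + B[2][0] = 2 + 10 = 12) = 1 (attained at k = 0)
  C[1][1] = min over k of (A[1][0] + B[0][1] = 3 + 10 = 13, A[1][1] + B[1][1] = 1 + 0 = 1, A[1][2] + B[2][1] = 2 + 6 = 8) = 1 (attained at k = 1)
  C[1][2] = min over k of (A[1][0] + B[0][2] = 3 + 0 = 3, A[1][1] + B[1][2] = 1 + 9 = 10, A[1][2] + B[2][2] = 2 + 8 = 10) = 3 (attained at k = 0)
  C[2][0] = min over k of (A[2][0] + B[0][0] = 10 + -2 = 8, A[2][1] + B[1][0] = 6 + 6 = 12, A[2][2] + B[2][0] = 0 + 10 = 10) = 8 (attained at k = 0)
  C[2][1] = min over k of (A[2][0] + B[0][1] = 10 + 10 = 20, A[2][1] + B[1][1] = 6 + 0 = 6, A[2][2] + B[2][1] = 0 + 6 = 6) = 6 (attained at k = 1)
  C[2][2] = min over k of (A[2][0] + B[0][2] = 10 + 0 = 10, A[2][1] + B[1][2] = 6 + 9 = 15, A[2][2] + B[2][2] = 0 + 8 = 8) = 8 (attained at k = 2)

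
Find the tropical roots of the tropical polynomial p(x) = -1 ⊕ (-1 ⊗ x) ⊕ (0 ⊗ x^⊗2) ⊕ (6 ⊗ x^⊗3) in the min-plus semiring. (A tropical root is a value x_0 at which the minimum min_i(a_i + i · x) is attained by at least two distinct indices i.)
Roots: {-6, -1, 0}

Each tropical root is a break point of the lower envelope of the lines y = a_i + i · x (there are 4 lines, with slopes 0, 1, ..., 3). Only the lines that attain the minimum somewhere contribute to roots; other lines are dominated. Here the surviving (envelope) indices are i = 3, i = 2, i = 1, i = 0.
Intersections between consecutive envelope lines give the roots: for adjacent envelope indices i < j the intersection is x = (a_i − a_j) / (j − i). Reading off the sorted break points: {-6, -1, 0}.
Verification: at each break x_0, at least two indices attain the minimum of min_i(a_i + i · x_0).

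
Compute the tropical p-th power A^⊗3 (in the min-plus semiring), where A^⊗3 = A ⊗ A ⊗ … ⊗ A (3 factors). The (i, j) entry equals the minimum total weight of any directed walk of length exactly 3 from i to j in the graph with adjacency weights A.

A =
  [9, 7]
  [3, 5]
A^⊗3 =
  [15, 17]
  [13, 15]

Each entry (A^⊗3)_ij equals the minimum over all length-3 walks i = v_0 → v_1 → … → v_3 = j of Σ_t A[v_t][v_{t+1}]. For example, for (i, j) = (0, 1) we minimise over 4 possible intermediate vertex sequences; the minimum is 17, attained along the walk 0 → 1 → 0 → 1.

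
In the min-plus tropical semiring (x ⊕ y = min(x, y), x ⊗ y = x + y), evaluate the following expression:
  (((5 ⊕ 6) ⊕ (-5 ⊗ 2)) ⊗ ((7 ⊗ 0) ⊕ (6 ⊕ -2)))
(((5 ⊕ 6) ⊕ (-5 ⊗ 2)) ⊗ ((7 ⊗ 0) ⊕ (6 ⊕ -2))) = -5

Expand innermost to outermost. Recall ⊕ takes the minimum of its arguments and ⊗ takes their sum. Working out the expression (((5 ⊕ 6) ⊕ (-5 ⊗ 2)) ⊗ ((7 ⊗ 0) ⊕ (6 ⊕ -2))) gives -5.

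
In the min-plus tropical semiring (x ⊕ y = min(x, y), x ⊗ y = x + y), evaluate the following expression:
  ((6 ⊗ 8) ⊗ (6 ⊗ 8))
((6 ⊗ 8) ⊗ (6 ⊗ 8)) = 28

Expand innermost to outermost. Recall ⊕ takes the minimum of its arguments and ⊗ takes their sum. Working out the expression ((6 ⊗ 8) ⊗ (6 ⊗ 8)) gives 28.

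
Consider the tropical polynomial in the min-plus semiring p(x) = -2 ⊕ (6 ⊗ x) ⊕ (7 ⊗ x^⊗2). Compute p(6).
p(6) = -2

A tropical monomial a ⊗ x^⊗i evaluates to a + i · x. Evaluating each term at x = 6:
  Term 0 contributes -2 + 0 · 6 = -2
  Term 1 contributes 6 + 1 · 6 = 12
  Term 2 contributes 7 + 2 · 6 = 19
p(6) = ⊕ of these = min[-2, 12, 19] = -2.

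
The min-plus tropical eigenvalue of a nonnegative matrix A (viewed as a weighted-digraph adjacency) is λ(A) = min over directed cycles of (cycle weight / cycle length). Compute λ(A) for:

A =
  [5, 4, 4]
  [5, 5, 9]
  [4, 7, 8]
λ(A) = 4

Enumerate directed cycles and compute their means (weight / length). Sample:
  cycle 0 → 0: weight = 5, length = 1, mean = 5/1 ≈ 5.000
  cycle 1 → 1: weight = 5, length = 1, mean = 5/1 ≈ 5.000
  cycle 2 → 2: weight = 8, length = 1, mean = 8/1 ≈ 8.000
  cycle 0 → 1 → 0: weight = 9, length = 2, mean = 9/2 ≈ 4.500
  cycle 0 → 2 → 0: weight = 8, length = 2, mean = 8/2 ≈ 4.000
  cycle 1 → 0 → 1: weight = 9, length = 2, mean = 9/2 ≈ 4.500
Minimum mean = 4.000, attained e.g. along the cycle 0 → 2 → 0 with weight 8 and length 2. So λ(A) = 8/2 = 4.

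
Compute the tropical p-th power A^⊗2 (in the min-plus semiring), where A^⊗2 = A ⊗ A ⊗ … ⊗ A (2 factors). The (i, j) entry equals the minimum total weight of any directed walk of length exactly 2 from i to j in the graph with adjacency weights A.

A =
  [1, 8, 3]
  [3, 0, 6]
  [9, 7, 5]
A^⊗2 =
  [2, 8, 4]
  [3, 0, 6]
  [10, 7, 10]

Each entry (A^⊗2)_ij equals the minimum over all length-2 walks i = v_0 → v_1 → … → v_2 = j of Σ_t A[v_t][v_{t+1}]. For example, for (i, j) = (0, 2) we minimise over 3 possible intermediate vertex sequences; the minimum is 4, attained along the walk 0 → 0 → 2.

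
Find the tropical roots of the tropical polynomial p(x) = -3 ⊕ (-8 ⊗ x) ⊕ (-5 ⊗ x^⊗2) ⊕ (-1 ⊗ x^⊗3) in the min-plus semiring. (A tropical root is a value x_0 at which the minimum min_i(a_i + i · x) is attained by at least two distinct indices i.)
Roots: {-4, -3, 5}

Each tropical root is a break point of the lower envelope of the lines y = a_i + i · x (there are 4 lines, with slopes 0, 1, ..., 3). Only the lines that attain the minimum somewhere contribute to roots; other lines are dominated. Here the surviving (envelope) indices are i = 3, i = 2, i = 1, i = 0.
Intersections between consecutive envelope lines give the roots: for adjacent envelope indices i < j the intersection is x = (a_i − a_j) / (j − i). Reading off the sorted break points: {-4, -3, 5}.
Verification: at each break x_0, at least two indices attain the minimum of min_i(a_i + i · x_0).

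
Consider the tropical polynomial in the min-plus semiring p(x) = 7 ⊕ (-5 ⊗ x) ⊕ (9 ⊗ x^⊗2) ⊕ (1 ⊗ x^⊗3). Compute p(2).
p(2) = -3

A tropical monomial a ⊗ x^⊗i evaluates to a + i · x. Evaluating each term at x = 2:
  Term 0 contributes 7 + 0 · 2 = 7
  Term 1 contributes -5 + 1 · 2 = -3
  Term 2 contributes 9 + 2 · 2 = 13
  Term 3 contributes 1 + 3 · 2 = 7
p(2) = ⊕ of these = min[7, -3, 13, 7] = -3.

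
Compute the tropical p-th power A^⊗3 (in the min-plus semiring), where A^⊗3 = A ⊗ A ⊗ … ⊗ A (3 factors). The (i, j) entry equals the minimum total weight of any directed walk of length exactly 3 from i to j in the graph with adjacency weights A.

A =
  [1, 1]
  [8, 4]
A^⊗3 =
  [3, 3]
  [10, 10]

Each entry (A^⊗3)_ij equals the minimum over all length-3 walks i = v_0 → v_1 → … → v_3 = j of Σ_t A[v_t][v_{t+1}]. For example, for (i, j) = (0, 1) we minimise over 4 possible intermediate vertex sequences; the minimum is 3, attained along the walk 0 → 0 → 0 → 1.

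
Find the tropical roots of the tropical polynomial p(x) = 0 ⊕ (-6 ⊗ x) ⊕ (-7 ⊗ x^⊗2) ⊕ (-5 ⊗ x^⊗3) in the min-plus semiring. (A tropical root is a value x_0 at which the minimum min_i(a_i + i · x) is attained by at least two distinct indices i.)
Roots: {-2, 1, 6}

Each tropical root is a break point of the lower envelope of the lines y = a_i + i · x (there are 4 lines, with slopes 0, 1, ..., 3). Only the lines that attain the minimum somewhere contribute to roots; other lines are dominated. Here the surviving (envelope) indices are i = 3, i = 2, i = 1, i = 0.
Intersections between consecutive envelope lines give the roots: for adjacent envelope indices i < j the intersection is x = (a_i − a_j) / (j − i). Reading off the sorted break points: {-2, 1, 6}.
Verification: at each break x_0, at least two indices attain the minimum of min_i(a_i + i · x_0).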